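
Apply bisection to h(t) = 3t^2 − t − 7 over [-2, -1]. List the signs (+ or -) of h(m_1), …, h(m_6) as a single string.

h(-1.5) = 1.25 > 0, so the root lies in [-1.5, -1]
h(-1.25) = -1.0625 < 0, so the root lies in [-1.5, -1.25]
h(-1.375) = 0.046875 > 0, so the root lies in [-1.375, -1.25]
h(-1.3125) = -0.5195 < 0, so the root lies in [-1.375, -1.3125]
h(-1.34375) = -0.2393 < 0, so the root lies in [-1.375, -1.34375]
h(-1.359375) = -0.0969 < 0, so the root lies in [-1.375, -1.359375]

+-+---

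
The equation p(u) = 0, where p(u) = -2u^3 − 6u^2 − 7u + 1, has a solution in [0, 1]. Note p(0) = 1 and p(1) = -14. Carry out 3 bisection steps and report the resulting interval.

[0.125, 0.25]

p(0.5) = -4.25 < 0, so the root lies in [0, 0.5]
p(0.25) = -1.15625 < 0, so the root lies in [0, 0.25]
p(0.125) = 0.027344 > 0, so the root lies in [0.125, 0.25]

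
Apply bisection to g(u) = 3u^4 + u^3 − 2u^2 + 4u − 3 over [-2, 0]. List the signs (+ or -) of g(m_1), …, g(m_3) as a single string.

--+

m = -1, g(m) = -7 (−); new bracket [-2, -1]
m = -1.5, g(m) = -1.6875 (−); new bracket [-2, -1.5]
m = -1.75, g(m) = 6.652344 (+); new bracket [-1.75, -1.5]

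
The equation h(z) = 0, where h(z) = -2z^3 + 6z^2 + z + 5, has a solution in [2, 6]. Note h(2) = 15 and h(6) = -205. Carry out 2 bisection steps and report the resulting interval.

m = 4, h(m) = -23 (−); new bracket [2, 4]
m = 3, h(m) = 8 (+); new bracket [3, 4]

[3, 4]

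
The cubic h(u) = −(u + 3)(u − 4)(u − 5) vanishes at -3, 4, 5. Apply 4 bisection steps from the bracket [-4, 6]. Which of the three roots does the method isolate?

-3

midpoint 1: h = -48 < 0 → [-4, 1]
midpoint -1.5: h = -53.625 < 0 → [-4, -1.5]
midpoint -2.75: h = -13.078125 < 0 → [-4, -2.75]
midpoint -3.375: h = 23.1621 > 0 → [-3.375, -2.75]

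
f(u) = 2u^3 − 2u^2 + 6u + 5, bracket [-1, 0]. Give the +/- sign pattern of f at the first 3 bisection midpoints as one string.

u = -0.5 gives f = 1.25, positive; keep [-1, -0.5]
u = -0.75 gives f = -1.46875, negative; keep [-0.75, -0.5]
u = -0.625 gives f = -0.019531, negative; keep [-0.625, -0.5]

+--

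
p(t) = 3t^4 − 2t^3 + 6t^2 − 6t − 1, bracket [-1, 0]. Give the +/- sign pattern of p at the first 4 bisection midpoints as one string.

midpoint -0.5: p = 3.9375 > 0 → [-0.5, 0]
midpoint -0.25: p = 0.917969 > 0 → [-0.25, 0]
midpoint -0.125: p = -0.151611 < 0 → [-0.25, -0.125]
midpoint -0.1875: p = 0.3528 > 0 → [-0.1875, -0.125]

++-+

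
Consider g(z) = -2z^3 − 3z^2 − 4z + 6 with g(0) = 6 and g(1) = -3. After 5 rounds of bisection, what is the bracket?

midpoint 0.5: g = 3 > 0 → [0.5, 1]
midpoint 0.75: g = 0.46875 > 0 → [0.75, 1]
midpoint 0.875: g = -1.136719 < 0 → [0.75, 0.875]
midpoint 0.8125: g = -0.3032 < 0 → [0.75, 0.8125]
midpoint 0.78125: g = 0.0903 > 0 → [0.78125, 0.8125]

[0.78125, 0.8125]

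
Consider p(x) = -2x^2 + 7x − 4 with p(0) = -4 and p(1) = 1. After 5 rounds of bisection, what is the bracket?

[0.71875, 0.75]

p(0.5) = -1 < 0, so the root lies in [0.5, 1]
p(0.75) = 0.125 > 0, so the root lies in [0.5, 0.75]
p(0.625) = -0.40625 < 0, so the root lies in [0.625, 0.75]
p(0.6875) = -0.1328 < 0, so the root lies in [0.6875, 0.75]
p(0.71875) = -0.002 < 0, so the root lies in [0.71875, 0.75]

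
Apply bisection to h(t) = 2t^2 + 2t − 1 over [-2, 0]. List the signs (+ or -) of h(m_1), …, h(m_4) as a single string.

midpoint -1: h = -1 < 0 → [-2, -1]
midpoint -1.5: h = 0.5 > 0 → [-1.5, -1]
midpoint -1.25: h = -0.375 < 0 → [-1.5, -1.25]
midpoint -1.375: h = 0.0312 > 0 → [-1.375, -1.25]

-+-+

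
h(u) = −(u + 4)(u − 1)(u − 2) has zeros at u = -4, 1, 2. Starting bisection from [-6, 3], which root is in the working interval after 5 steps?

h(-1.5) = -21.875 < 0, so the root lies in [-6, -1.5]
h(-3.75) = -6.828125 < 0, so the root lies in [-6, -3.75]
h(-4.875) = 35.341797 > 0, so the root lies in [-4.875, -3.75]
h(-4.3125) = 10.4797 > 0, so the root lies in [-4.3125, -3.75]
h(-4.03125) = 0.9483 > 0, so the root lies in [-4.03125, -3.75]

-4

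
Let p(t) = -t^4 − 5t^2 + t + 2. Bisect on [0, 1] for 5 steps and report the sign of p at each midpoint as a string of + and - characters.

m = 0.5, p(m) = 1.1875 (+); new bracket [0.5, 1]
m = 0.75, p(m) = -0.378906 (−); new bracket [0.5, 0.75]
m = 0.625, p(m) = 0.519287 (+); new bracket [0.625, 0.75]
m = 0.6875, p(m) = 0.1008 (+); new bracket [0.6875, 0.75]
m = 0.71875, p(m) = -0.1311 (−); new bracket [0.6875, 0.71875]

+-++-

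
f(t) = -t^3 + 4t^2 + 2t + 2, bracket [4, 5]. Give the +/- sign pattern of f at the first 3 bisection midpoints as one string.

+--

midpoint 4.5: f = 0.875 > 0 → [4.5, 5]
midpoint 4.75: f = -5.421875 < 0 → [4.5, 4.75]
midpoint 4.625: f = -2.119141 < 0 → [4.5, 4.625]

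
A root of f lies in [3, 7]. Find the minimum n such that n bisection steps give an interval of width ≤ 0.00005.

17

Width after n steps is 4/2^n. Need 2^n ≥ 4/0.00005 = 80000.
2^16 = 65536 < 80000 ≤ 2^17 = 131072, so n = 17.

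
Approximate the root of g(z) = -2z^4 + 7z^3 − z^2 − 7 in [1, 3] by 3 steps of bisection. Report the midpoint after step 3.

1.25

g(2) = 13 > 0, so the root lies in [1, 2]
g(1.5) = 4.25 > 0, so the root lies in [1, 1.5]
g(1.25) = 0.226562 > 0, so the root lies in [1, 1.25]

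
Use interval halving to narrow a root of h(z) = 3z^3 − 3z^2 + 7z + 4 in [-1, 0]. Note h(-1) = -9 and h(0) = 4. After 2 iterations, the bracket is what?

midpoint -0.5: h = -0.625 < 0 → [-0.5, 0]
midpoint -0.25: h = 2.015625 > 0 → [-0.5, -0.25]

[-0.5, -0.25]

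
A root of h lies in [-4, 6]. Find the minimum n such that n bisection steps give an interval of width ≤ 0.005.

Width after n steps is 10/2^n. Need 2^n ≥ 10/0.005 = 2000.
2^10 = 1024 < 2000 ≤ 2^11 = 2048, so n = 11.

11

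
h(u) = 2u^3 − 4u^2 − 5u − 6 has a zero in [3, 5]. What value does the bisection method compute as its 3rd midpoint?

h(4) = 38 > 0, so the root lies in [3, 4]
h(3.5) = 13.25 > 0, so the root lies in [3, 3.5]
h(3.25) = 4.15625 > 0, so the root lies in [3, 3.25]

3.25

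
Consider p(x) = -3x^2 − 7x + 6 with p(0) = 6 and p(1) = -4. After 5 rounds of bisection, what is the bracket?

p(0.5) = 1.75 > 0, so the root lies in [0.5, 1]
p(0.75) = -0.9375 < 0, so the root lies in [0.5, 0.75]
p(0.625) = 0.453125 > 0, so the root lies in [0.625, 0.75]
p(0.6875) = -0.2305 < 0, so the root lies in [0.625, 0.6875]
p(0.65625) = 0.1143 > 0, so the root lies in [0.65625, 0.6875]

[0.65625, 0.6875]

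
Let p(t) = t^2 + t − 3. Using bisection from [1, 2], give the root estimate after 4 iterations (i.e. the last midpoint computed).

1.3125

m = 1.5, p(m) = 0.75 (+); new bracket [1, 1.5]
m = 1.25, p(m) = -0.1875 (−); new bracket [1.25, 1.5]
m = 1.375, p(m) = 0.265625 (+); new bracket [1.25, 1.375]
m = 1.3125, p(m) = 0.0352 (+); new bracket [1.25, 1.3125]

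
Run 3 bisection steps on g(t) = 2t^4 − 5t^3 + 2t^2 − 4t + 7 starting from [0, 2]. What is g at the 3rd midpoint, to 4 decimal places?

m = 1, g(m) = 2 (+); new bracket [1, 2]
m = 1.5, g(m) = -1.25 (−); new bracket [1, 1.5]
m = 1.25, g(m) = 0.242188 (+); new bracket [1.25, 1.5]

0.2422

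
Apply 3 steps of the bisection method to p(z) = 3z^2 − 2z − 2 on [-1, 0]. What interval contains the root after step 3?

[-0.625, -0.5]

p(-0.5) = -0.25 < 0, so the root lies in [-1, -0.5]
p(-0.75) = 1.1875 > 0, so the root lies in [-0.75, -0.5]
p(-0.625) = 0.421875 > 0, so the root lies in [-0.625, -0.5]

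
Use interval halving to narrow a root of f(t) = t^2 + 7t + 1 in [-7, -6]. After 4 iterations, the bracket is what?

[-6.875, -6.8125]

midpoint -6.5: f = -2.25 < 0 → [-7, -6.5]
midpoint -6.75: f = -0.6875 < 0 → [-7, -6.75]
midpoint -6.875: f = 0.140625 > 0 → [-6.875, -6.75]
midpoint -6.8125: f = -0.2773 < 0 → [-6.875, -6.8125]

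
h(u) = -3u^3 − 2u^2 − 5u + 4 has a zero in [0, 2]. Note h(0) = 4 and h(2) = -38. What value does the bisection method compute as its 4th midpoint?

0.625

h(1) = -6 < 0, so the root lies in [0, 1]
h(0.5) = 0.625 > 0, so the root lies in [0.5, 1]
h(0.75) = -2.140625 < 0, so the root lies in [0.5, 0.75]
h(0.625) = -0.6387 < 0, so the root lies in [0.5, 0.625]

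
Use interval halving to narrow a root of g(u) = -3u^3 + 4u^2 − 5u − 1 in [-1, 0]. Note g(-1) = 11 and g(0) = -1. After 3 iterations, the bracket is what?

[-0.25, -0.125]

m = -0.5, g(m) = 2.875 (+); new bracket [-0.5, 0]
m = -0.25, g(m) = 0.546875 (+); new bracket [-0.25, 0]
m = -0.125, g(m) = -0.306641 (−); new bracket [-0.25, -0.125]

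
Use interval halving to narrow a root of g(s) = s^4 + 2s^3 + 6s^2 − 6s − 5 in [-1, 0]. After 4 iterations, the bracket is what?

m = -0.5, g(m) = -0.6875 (−); new bracket [-1, -0.5]
m = -0.75, g(m) = 2.347656 (+); new bracket [-0.75, -0.5]
m = -0.625, g(m) = 0.758057 (+); new bracket [-0.625, -0.5]
m = -0.5625, g(m) = 0.0176 (+); new bracket [-0.5625, -0.5]

[-0.5625, -0.5]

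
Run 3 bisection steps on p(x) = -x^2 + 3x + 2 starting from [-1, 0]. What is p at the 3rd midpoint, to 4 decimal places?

-0.2656

p(-0.5) = 0.25 > 0, so the root lies in [-1, -0.5]
p(-0.75) = -0.8125 < 0, so the root lies in [-0.75, -0.5]
p(-0.625) = -0.265625 < 0, so the root lies in [-0.625, -0.5]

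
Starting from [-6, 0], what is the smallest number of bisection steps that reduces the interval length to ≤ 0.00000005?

Width after n steps is 6/2^n. Need 2^n ≥ 6/0.00000005 = 120000000.
2^26 = 67108864 < 120000000 ≤ 2^27 = 134217728, so n = 27.

27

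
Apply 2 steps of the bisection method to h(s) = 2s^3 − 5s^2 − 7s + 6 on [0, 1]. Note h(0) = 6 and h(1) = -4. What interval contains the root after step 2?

s = 0.5 gives h = 1.5, positive; keep [0.5, 1]
s = 0.75 gives h = -1.21875, negative; keep [0.5, 0.75]

[0.5, 0.75]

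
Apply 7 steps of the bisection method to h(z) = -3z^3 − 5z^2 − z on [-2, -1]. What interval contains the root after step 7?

h(-1.5) = 0.375 > 0, so the root lies in [-1.5, -1]
h(-1.25) = -0.703125 < 0, so the root lies in [-1.5, -1.25]
h(-1.375) = -0.279297 < 0, so the root lies in [-1.5, -1.375]
h(-1.4375) = 0.0168 > 0, so the root lies in [-1.4375, -1.375]
h(-1.40625) = -0.1387 < 0, so the root lies in [-1.4375, -1.40625]
h(-1.421875) = -0.0628 < 0, so the root lies in [-1.4375, -1.421875]
h(-1.4296875) = -0.0235 < 0, so the root lies in [-1.4375, -1.4296875]

[-1.4375, -1.4296875]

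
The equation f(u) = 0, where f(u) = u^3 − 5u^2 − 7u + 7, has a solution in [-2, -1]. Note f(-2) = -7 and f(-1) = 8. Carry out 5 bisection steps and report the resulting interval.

f(-1.5) = 2.875 > 0, so the root lies in [-2, -1.5]
f(-1.75) = -1.421875 < 0, so the root lies in [-1.75, -1.5]
f(-1.625) = 0.880859 > 0, so the root lies in [-1.75, -1.625]
f(-1.6875) = -0.2312 < 0, so the root lies in [-1.6875, -1.625]
f(-1.65625) = 0.3346 > 0, so the root lies in [-1.6875, -1.65625]

[-1.6875, -1.65625]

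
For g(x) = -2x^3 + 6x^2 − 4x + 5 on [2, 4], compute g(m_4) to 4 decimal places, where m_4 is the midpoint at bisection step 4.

-0.3320

midpoint 3: g = -7 < 0 → [2, 3]
midpoint 2.5: g = 1.25 > 0 → [2.5, 3]
midpoint 2.75: g = -2.21875 < 0 → [2.5, 2.75]
midpoint 2.625: g = -0.332 < 0 → [2.5, 2.625]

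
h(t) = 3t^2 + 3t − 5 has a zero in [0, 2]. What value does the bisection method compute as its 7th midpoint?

h(1) = 1 > 0, so the root lies in [0, 1]
h(0.5) = -2.75 < 0, so the root lies in [0.5, 1]
h(0.75) = -1.0625 < 0, so the root lies in [0.75, 1]
h(0.875) = -0.0781 < 0, so the root lies in [0.875, 1]
h(0.9375) = 0.4492 > 0, so the root lies in [0.875, 0.9375]
h(0.90625) = 0.1826 > 0, so the root lies in [0.875, 0.90625]
h(0.890625) = 0.0515 > 0, so the root lies in [0.875, 0.890625]

0.890625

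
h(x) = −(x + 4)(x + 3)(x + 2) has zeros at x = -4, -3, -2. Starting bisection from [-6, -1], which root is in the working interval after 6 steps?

h(-3.5) = -0.375 < 0, so the root lies in [-6, -3.5]
h(-4.75) = 3.609375 > 0, so the root lies in [-4.75, -3.5]
h(-4.125) = 0.298828 > 0, so the root lies in [-4.125, -3.5]
h(-3.8125) = -0.2761 < 0, so the root lies in [-4.125, -3.8125]
h(-3.96875) = -0.0596 < 0, so the root lies in [-4.125, -3.96875]
h(-4.046875) = 0.1004 > 0, so the root lies in [-4.046875, -3.96875]

-4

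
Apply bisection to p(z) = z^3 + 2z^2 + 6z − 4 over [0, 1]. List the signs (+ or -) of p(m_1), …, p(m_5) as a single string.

z = 0.5 gives p = -0.375, negative; keep [0.5, 1]
z = 0.75 gives p = 2.046875, positive; keep [0.5, 0.75]
z = 0.625 gives p = 0.775391, positive; keep [0.5, 0.625]
z = 0.5625 gives p = 0.1858, positive; keep [0.5, 0.5625]
z = 0.53125 gives p = -0.0981, negative; keep [0.53125, 0.5625]

-+++-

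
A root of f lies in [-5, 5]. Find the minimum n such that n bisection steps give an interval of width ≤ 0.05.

Width after n steps is 10/2^n. Need 2^n ≥ 10/0.05 = 200.
2^7 = 128 < 200 ≤ 2^8 = 256, so n = 8.

8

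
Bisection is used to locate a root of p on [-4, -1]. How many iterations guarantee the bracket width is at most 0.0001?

Width after n steps is 3/2^n. Need 2^n ≥ 3/0.0001 = 30000.
2^14 = 16384 < 30000 ≤ 2^15 = 32768, so n = 15.

15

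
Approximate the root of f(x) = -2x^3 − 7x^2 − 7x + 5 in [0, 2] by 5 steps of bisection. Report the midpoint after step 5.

f(1) = -11 < 0, so the root lies in [0, 1]
f(0.5) = -0.5 < 0, so the root lies in [0, 0.5]
f(0.25) = 2.78125 > 0, so the root lies in [0.25, 0.5]
f(0.375) = 1.2852 > 0, so the root lies in [0.375, 0.5]
f(0.4375) = 0.4302 > 0, so the root lies in [0.4375, 0.5]

0.4375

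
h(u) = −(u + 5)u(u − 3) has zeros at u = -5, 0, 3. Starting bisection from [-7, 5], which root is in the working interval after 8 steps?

-5

midpoint -1: h = -16 < 0 → [-7, -1]
midpoint -4: h = -28 < 0 → [-7, -4]
midpoint -5.5: h = 23.375 > 0 → [-5.5, -4]
midpoint -4.75: h = -9.2031 < 0 → [-5.5, -4.75]
midpoint -5.125: h = 5.2051 > 0 → [-5.125, -4.75]
midpoint -4.9375: h = -2.4495 < 0 → [-5.125, -4.9375]
midpoint -5.03125: h = 1.2627 > 0 → [-5.03125, -4.9375]
midpoint -4.984375: h = -0.6218 < 0 → [-5.03125, -4.984375]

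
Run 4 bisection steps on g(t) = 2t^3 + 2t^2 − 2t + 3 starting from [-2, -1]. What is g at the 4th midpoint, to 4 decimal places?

m = -1.5, g(m) = 3.75 (+); new bracket [-2, -1.5]
m = -1.75, g(m) = 1.90625 (+); new bracket [-2, -1.75]
m = -1.875, g(m) = 0.597656 (+); new bracket [-2, -1.875]
m = -1.9375, g(m) = -0.1636 (−); new bracket [-1.9375, -1.875]

-0.1636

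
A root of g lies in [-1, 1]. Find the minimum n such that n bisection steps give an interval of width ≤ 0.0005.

Width after n steps is 2/2^n. Need 2^n ≥ 2/0.0005 = 4000.
2^11 = 2048 < 4000 ≤ 2^12 = 4096, so n = 12.

12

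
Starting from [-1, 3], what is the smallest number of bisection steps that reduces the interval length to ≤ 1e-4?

16

Width after n steps is 4/2^n. Need 2^n ≥ 4/1e-4 = 40000.
2^15 = 32768 < 40000 ≤ 2^16 = 65536, so n = 16.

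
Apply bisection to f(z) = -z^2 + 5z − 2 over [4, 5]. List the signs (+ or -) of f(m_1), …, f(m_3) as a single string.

+--

midpoint 4.5: f = 0.25 > 0 → [4.5, 5]
midpoint 4.75: f = -0.8125 < 0 → [4.5, 4.75]
midpoint 4.625: f = -0.265625 < 0 → [4.5, 4.625]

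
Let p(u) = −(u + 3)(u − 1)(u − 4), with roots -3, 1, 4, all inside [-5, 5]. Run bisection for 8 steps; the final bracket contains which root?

p(0) = -12 < 0, so the root lies in [-5, 0]
p(-2.5) = -11.375 < 0, so the root lies in [-5, -2.5]
p(-3.75) = 27.609375 > 0, so the root lies in [-3.75, -2.5]
p(-3.125) = 3.6738 > 0, so the root lies in [-3.125, -2.5]
p(-2.8125) = -4.8699 < 0, so the root lies in [-3.125, -2.8125]
p(-2.96875) = -0.8643 < 0, so the root lies in [-3.125, -2.96875]
p(-3.046875) = 1.3368 > 0, so the root lies in [-3.046875, -2.96875]
p(-3.0078125) = 0.2194 > 0, so the root lies in [-3.0078125, -2.96875]

-3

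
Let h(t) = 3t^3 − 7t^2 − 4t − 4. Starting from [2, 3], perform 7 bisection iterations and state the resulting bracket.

[2.9375, 2.9453125]

m = 2.5, h(m) = -10.875 (−); new bracket [2.5, 3]
m = 2.75, h(m) = -5.546875 (−); new bracket [2.75, 3]
m = 2.875, h(m) = -2.068359 (−); new bracket [2.875, 3]
m = 2.9375, h(m) = -0.1101 (−); new bracket [2.9375, 3]
m = 2.96875, h(m) = 0.9257 (+); new bracket [2.9375, 2.96875]
m = 2.953125, h(m) = 0.403 (+); new bracket [2.9375, 2.953125]
m = 2.9453125, h(m) = 0.1453 (+); new bracket [2.9375, 2.9453125]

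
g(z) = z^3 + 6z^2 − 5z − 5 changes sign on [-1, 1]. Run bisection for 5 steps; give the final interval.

m = 0, g(m) = -5 (−); new bracket [-1, 0]
m = -0.5, g(m) = -1.125 (−); new bracket [-1, -0.5]
m = -0.75, g(m) = 1.703125 (+); new bracket [-0.75, -0.5]
m = -0.625, g(m) = 0.2246 (+); new bracket [-0.625, -0.5]
m = -0.5625, g(m) = -0.467 (−); new bracket [-0.625, -0.5625]

[-0.625, -0.5625]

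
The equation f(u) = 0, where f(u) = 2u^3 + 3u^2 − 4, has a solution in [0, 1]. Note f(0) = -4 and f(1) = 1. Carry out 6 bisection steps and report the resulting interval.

f(0.5) = -3 < 0, so the root lies in [0.5, 1]
f(0.75) = -1.46875 < 0, so the root lies in [0.75, 1]
f(0.875) = -0.363281 < 0, so the root lies in [0.875, 1]
f(0.9375) = 0.2847 > 0, so the root lies in [0.875, 0.9375]
f(0.90625) = -0.0475 < 0, so the root lies in [0.90625, 0.9375]
f(0.921875) = 0.1165 > 0, so the root lies in [0.90625, 0.921875]

[0.90625, 0.921875]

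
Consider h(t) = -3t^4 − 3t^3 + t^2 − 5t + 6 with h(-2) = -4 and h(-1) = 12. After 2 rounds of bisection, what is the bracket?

h(-1.5) = 10.6875 > 0, so the root lies in [-2, -1.5]
h(-1.75) = 5.753906 > 0, so the root lies in [-2, -1.75]

[-2, -1.75]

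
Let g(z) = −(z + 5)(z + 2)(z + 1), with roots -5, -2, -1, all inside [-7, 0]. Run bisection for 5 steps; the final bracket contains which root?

z = -3.5 gives g = -5.625, negative; keep [-7, -3.5]
z = -5.25 gives g = 3.453125, positive; keep [-5.25, -3.5]
z = -4.375 gives g = -5.009766, negative; keep [-5.25, -4.375]
z = -4.8125 gives g = -2.0105, negative; keep [-5.25, -4.8125]
z = -5.03125 gives g = 0.3819, positive; keep [-5.03125, -4.8125]

-5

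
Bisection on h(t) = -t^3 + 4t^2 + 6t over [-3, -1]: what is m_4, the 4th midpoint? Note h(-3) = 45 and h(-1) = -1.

midpoint -2: h = 12 > 0 → [-2, -1]
midpoint -1.5: h = 3.375 > 0 → [-1.5, -1]
midpoint -1.25: h = 0.703125 > 0 → [-1.25, -1]
midpoint -1.125: h = -0.2637 < 0 → [-1.25, -1.125]

-1.125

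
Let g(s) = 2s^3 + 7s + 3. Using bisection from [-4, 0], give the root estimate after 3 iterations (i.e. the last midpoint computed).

-0.5

s = -2 gives g = -27, negative; keep [-2, 0]
s = -1 gives g = -6, negative; keep [-1, 0]
s = -0.5 gives g = -0.75, negative; keep [-0.5, 0]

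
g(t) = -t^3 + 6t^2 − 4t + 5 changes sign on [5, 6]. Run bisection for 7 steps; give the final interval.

[5.4296875, 5.4375]

g(5.5) = -1.875 < 0, so the root lies in [5, 5.5]
g(5.25) = 4.671875 > 0, so the root lies in [5.25, 5.5]
g(5.375) = 1.556641 > 0, so the root lies in [5.375, 5.5]
g(5.4375) = -0.1189 < 0, so the root lies in [5.375, 5.4375]
g(5.40625) = 0.7289 > 0, so the root lies in [5.40625, 5.4375]
g(5.421875) = 0.3075 > 0, so the root lies in [5.421875, 5.4375]
g(5.4296875) = 0.0949 > 0, so the root lies in [5.4296875, 5.4375]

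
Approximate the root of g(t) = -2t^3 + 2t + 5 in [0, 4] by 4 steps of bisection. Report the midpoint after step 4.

1.75

m = 2, g(m) = -7 (−); new bracket [0, 2]
m = 1, g(m) = 5 (+); new bracket [1, 2]
m = 1.5, g(m) = 1.25 (+); new bracket [1.5, 2]
m = 1.75, g(m) = -2.2188 (−); new bracket [1.5, 1.75]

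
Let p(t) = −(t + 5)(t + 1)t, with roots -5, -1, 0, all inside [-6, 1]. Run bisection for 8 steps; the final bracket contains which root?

m = -2.5, p(m) = -9.375 (−); new bracket [-6, -2.5]
m = -4.25, p(m) = -10.359375 (−); new bracket [-6, -4.25]
m = -5.125, p(m) = 2.642578 (+); new bracket [-5.125, -4.25]
m = -4.6875, p(m) = -5.4016 (−); new bracket [-5.125, -4.6875]
m = -4.90625, p(m) = -1.7967 (−); new bracket [-5.125, -4.90625]
m = -5.015625, p(m) = 0.3147 (+); new bracket [-5.015625, -4.90625]
m = -4.9609375, p(m) = -0.7676 (−); new bracket [-5.015625, -4.9609375]
m = -4.98828125, p(m) = -0.2331 (−); new bracket [-5.015625, -4.98828125]

-5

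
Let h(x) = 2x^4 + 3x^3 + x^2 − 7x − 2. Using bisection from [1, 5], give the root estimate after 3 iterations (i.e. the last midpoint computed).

m = 3, h(m) = 229 (+); new bracket [1, 3]
m = 2, h(m) = 44 (+); new bracket [1, 2]
m = 1.5, h(m) = 10 (+); new bracket [1, 1.5]

1.5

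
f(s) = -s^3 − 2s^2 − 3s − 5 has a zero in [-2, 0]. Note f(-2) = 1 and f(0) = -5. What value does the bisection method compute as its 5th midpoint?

-1.8125

s = -1 gives f = -3, negative; keep [-2, -1]
s = -1.5 gives f = -1.625, negative; keep [-2, -1.5]
s = -1.75 gives f = -0.515625, negative; keep [-2, -1.75]
s = -1.875 gives f = 0.1855, positive; keep [-1.875, -1.75]
s = -1.8125 gives f = -0.1785, negative; keep [-1.875, -1.8125]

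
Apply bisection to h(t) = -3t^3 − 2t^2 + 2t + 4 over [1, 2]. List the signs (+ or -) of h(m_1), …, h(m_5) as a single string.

t = 1.5 gives h = -7.625, negative; keep [1, 1.5]
t = 1.25 gives h = -2.484375, negative; keep [1, 1.25]
t = 1.125 gives h = -0.552734, negative; keep [1, 1.125]
t = 1.0625 gives h = 0.2688, positive; keep [1.0625, 1.125]
t = 1.09375 gives h = -0.1304, negative; keep [1.0625, 1.09375]

---+-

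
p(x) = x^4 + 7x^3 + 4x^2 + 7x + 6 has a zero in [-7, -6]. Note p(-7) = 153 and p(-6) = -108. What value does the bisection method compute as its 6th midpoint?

midpoint -6.5: p = -7.8125 < 0 → [-7, -6.5]
midpoint -6.75: p = 64.113281 > 0 → [-6.75, -6.5]
midpoint -6.625: p = 26.146729 > 0 → [-6.625, -6.5]
midpoint -6.5625: p = 8.6804 > 0 → [-6.5625, -6.5]
midpoint -6.53125: p = 0.3141 > 0 → [-6.53125, -6.5]
midpoint -6.515625: p = -3.779 < 0 → [-6.53125, -6.515625]

-6.515625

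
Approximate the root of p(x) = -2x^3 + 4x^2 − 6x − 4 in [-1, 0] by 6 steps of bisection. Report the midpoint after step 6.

midpoint -0.5: p = 0.25 > 0 → [-0.5, 0]
midpoint -0.25: p = -2.21875 < 0 → [-0.5, -0.25]
midpoint -0.375: p = -1.082031 < 0 → [-0.5, -0.375]
midpoint -0.4375: p = -0.4419 < 0 → [-0.5, -0.4375]
midpoint -0.46875: p = -0.1026 < 0 → [-0.5, -0.46875]
midpoint -0.484375: p = 0.072 > 0 → [-0.484375, -0.46875]

-0.484375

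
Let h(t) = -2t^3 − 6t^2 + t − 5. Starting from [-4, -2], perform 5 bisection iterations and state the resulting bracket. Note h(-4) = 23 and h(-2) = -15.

[-3.375, -3.3125]

midpoint -3: h = -8 < 0 → [-4, -3]
midpoint -3.5: h = 3.75 > 0 → [-3.5, -3]
midpoint -3.25: h = -2.96875 < 0 → [-3.5, -3.25]
midpoint -3.375: h = 0.168 > 0 → [-3.375, -3.25]
midpoint -3.3125: h = -1.4546 < 0 → [-3.375, -3.3125]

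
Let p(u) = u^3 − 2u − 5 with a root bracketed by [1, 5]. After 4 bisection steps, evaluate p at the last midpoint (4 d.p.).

u = 3 gives p = 16, positive; keep [1, 3]
u = 2 gives p = -1, negative; keep [2, 3]
u = 2.5 gives p = 5.625, positive; keep [2, 2.5]
u = 2.25 gives p = 1.8906, positive; keep [2, 2.25]

1.8906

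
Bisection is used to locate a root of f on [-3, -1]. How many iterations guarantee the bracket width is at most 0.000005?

19

Width after n steps is 2/2^n. Need 2^n ≥ 2/0.000005 = 400000.
2^18 = 262144 < 400000 ≤ 2^19 = 524288, so n = 19.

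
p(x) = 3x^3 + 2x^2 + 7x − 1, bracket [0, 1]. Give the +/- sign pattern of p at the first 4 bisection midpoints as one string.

++-+

midpoint 0.5: p = 3.375 > 0 → [0, 0.5]
midpoint 0.25: p = 0.921875 > 0 → [0, 0.25]
midpoint 0.125: p = -0.087891 < 0 → [0.125, 0.25]
midpoint 0.1875: p = 0.4026 > 0 → [0.125, 0.1875]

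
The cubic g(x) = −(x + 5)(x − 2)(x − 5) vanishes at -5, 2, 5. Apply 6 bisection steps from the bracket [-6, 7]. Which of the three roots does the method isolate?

-5

midpoint 0.5: g = -37.125 < 0 → [-6, 0.5]
midpoint -2.75: g = -82.828125 < 0 → [-6, -2.75]
midpoint -4.375: g = -37.353516 < 0 → [-6, -4.375]
midpoint -5.1875: g = 13.7292 > 0 → [-5.1875, -4.375]
midpoint -4.78125: g = -14.5095 < 0 → [-5.1875, -4.78125]
midpoint -4.984375: g = -1.0896 < 0 → [-5.1875, -4.984375]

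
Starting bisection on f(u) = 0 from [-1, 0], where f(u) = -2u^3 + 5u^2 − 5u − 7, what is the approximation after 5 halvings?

-0.71875

f(-0.5) = -3 < 0, so the root lies in [-1, -0.5]
f(-0.75) = 0.40625 > 0, so the root lies in [-0.75, -0.5]
f(-0.625) = -1.433594 < 0, so the root lies in [-0.75, -0.625]
f(-0.6875) = -0.5493 < 0, so the root lies in [-0.75, -0.6875]
f(-0.71875) = -0.0806 < 0, so the root lies in [-0.75, -0.71875]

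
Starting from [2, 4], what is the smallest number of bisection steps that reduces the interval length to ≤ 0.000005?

Width after n steps is 2/2^n. Need 2^n ≥ 2/0.000005 = 400000.
2^18 = 262144 < 400000 ≤ 2^19 = 524288, so n = 19.

19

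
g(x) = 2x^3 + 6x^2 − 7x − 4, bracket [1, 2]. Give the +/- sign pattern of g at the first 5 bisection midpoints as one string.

m = 1.5, g(m) = 5.75 (+); new bracket [1, 1.5]
m = 1.25, g(m) = 0.53125 (+); new bracket [1, 1.25]
m = 1.125, g(m) = -1.433594 (−); new bracket [1.125, 1.25]
m = 1.1875, g(m) = -0.5024 (−); new bracket [1.1875, 1.25]
m = 1.21875, g(m) = 0.0014 (+); new bracket [1.1875, 1.21875]

++--+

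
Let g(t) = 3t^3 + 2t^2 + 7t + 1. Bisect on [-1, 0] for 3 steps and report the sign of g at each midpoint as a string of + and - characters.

--+

m = -0.5, g(m) = -2.375 (−); new bracket [-0.5, 0]
m = -0.25, g(m) = -0.671875 (−); new bracket [-0.25, 0]
m = -0.125, g(m) = 0.150391 (+); new bracket [-0.25, -0.125]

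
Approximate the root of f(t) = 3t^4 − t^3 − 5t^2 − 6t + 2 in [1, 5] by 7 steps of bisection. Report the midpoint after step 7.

m = 3, f(m) = 155 (+); new bracket [1, 3]
m = 2, f(m) = 10 (+); new bracket [1, 2]
m = 1.5, f(m) = -6.4375 (−); new bracket [1.5, 2]
m = 1.75, f(m) = -1.0352 (−); new bracket [1.75, 2]
m = 1.875, f(m) = 3.6589 (+); new bracket [1.75, 1.875]
m = 1.8125, f(m) = 1.1216 (+); new bracket [1.75, 1.8125]
m = 1.78125, f(m) = -0.0024 (−); new bracket [1.78125, 1.8125]

1.78125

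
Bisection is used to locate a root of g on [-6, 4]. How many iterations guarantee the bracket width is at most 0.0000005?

25

Width after n steps is 10/2^n. Need 2^n ≥ 10/0.0000005 = 20000000.
2^24 = 16777216 < 20000000 ≤ 2^25 = 33554432, so n = 25.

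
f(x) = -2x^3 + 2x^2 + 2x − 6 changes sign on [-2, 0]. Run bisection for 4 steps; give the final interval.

[-1.375, -1.25]

f(-1) = -4 < 0, so the root lies in [-2, -1]
f(-1.5) = 2.25 > 0, so the root lies in [-1.5, -1]
f(-1.25) = -1.46875 < 0, so the root lies in [-1.5, -1.25]
f(-1.375) = 0.2305 > 0, so the root lies in [-1.375, -1.25]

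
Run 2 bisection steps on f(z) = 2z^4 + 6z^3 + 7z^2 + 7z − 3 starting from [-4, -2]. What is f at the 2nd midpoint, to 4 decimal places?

7.6250

midpoint -3: f = 39 > 0 → [-3, -2]
midpoint -2.5: f = 7.625 > 0 → [-2.5, -2]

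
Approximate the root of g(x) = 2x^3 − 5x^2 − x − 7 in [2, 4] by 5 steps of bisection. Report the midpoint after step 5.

3.0625

g(3) = -1 < 0, so the root lies in [3, 4]
g(3.5) = 14 > 0, so the root lies in [3, 3.5]
g(3.25) = 5.59375 > 0, so the root lies in [3, 3.25]
g(3.125) = 2.082 > 0, so the root lies in [3, 3.125]
g(3.0625) = 0.4888 > 0, so the root lies in [3, 3.0625]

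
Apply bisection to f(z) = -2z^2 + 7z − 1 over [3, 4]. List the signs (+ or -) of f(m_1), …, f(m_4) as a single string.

-+-+

f(3.5) = -1 < 0, so the root lies in [3, 3.5]
f(3.25) = 0.625 > 0, so the root lies in [3.25, 3.5]
f(3.375) = -0.15625 < 0, so the root lies in [3.25, 3.375]
f(3.3125) = 0.2422 > 0, so the root lies in [3.3125, 3.375]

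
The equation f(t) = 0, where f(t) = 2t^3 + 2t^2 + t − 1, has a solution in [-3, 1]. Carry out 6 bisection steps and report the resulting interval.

m = -1, f(m) = -2 (−); new bracket [-1, 1]
m = 0, f(m) = -1 (−); new bracket [0, 1]
m = 0.5, f(m) = 0.25 (+); new bracket [0, 0.5]
m = 0.25, f(m) = -0.5938 (−); new bracket [0.25, 0.5]
m = 0.375, f(m) = -0.2383 (−); new bracket [0.375, 0.5]
m = 0.4375, f(m) = -0.0122 (−); new bracket [0.4375, 0.5]

[0.4375, 0.5]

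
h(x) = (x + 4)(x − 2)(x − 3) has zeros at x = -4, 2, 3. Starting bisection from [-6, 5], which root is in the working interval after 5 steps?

-4

m = -0.5, h(m) = 30.625 (+); new bracket [-6, -0.5]
m = -3.25, h(m) = 24.609375 (+); new bracket [-6, -3.25]
m = -4.625, h(m) = -31.572266 (−); new bracket [-4.625, -3.25]
m = -3.9375, h(m) = 2.5745 (+); new bracket [-4.625, -3.9375]
m = -4.28125, h(m) = -12.8631 (−); new bracket [-4.28125, -3.9375]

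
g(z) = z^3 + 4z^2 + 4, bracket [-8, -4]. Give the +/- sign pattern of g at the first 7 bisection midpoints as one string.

----+++

z = -6 gives g = -68, negative; keep [-6, -4]
z = -5 gives g = -21, negative; keep [-5, -4]
z = -4.5 gives g = -6.125, negative; keep [-4.5, -4]
z = -4.25 gives g = -0.5156, negative; keep [-4.25, -4]
z = -4.125 gives g = 1.873, positive; keep [-4.25, -4.125]
z = -4.1875 gives g = 0.7122, positive; keep [-4.25, -4.1875]
z = -4.21875 gives g = 0.1067, positive; keep [-4.25, -4.21875]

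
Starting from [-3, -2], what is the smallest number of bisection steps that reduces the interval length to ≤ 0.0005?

Width after n steps is 1/2^n. Need 2^n ≥ 1/0.0005 = 2000.
2^10 = 1024 < 2000 ≤ 2^11 = 2048, so n = 11.

11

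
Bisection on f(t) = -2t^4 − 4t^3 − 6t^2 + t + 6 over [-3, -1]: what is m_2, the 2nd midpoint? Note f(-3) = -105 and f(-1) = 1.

-1.5

midpoint -2: f = -20 < 0 → [-2, -1]
midpoint -1.5: f = -5.625 < 0 → [-1.5, -1]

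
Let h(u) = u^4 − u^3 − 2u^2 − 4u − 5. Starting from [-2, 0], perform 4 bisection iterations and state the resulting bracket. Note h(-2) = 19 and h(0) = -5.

m = -1, h(m) = -1 (−); new bracket [-2, -1]
m = -1.5, h(m) = 4.9375 (+); new bracket [-1.5, -1]
m = -1.25, h(m) = 1.269531 (+); new bracket [-1.25, -1]
m = -1.125, h(m) = -0.0056 (−); new bracket [-1.25, -1.125]

[-1.25, -1.125]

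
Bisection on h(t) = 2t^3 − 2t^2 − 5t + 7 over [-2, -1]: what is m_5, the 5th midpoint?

-1.71875

t = -1.5 gives h = 3.25, positive; keep [-2, -1.5]
t = -1.75 gives h = -1.09375, negative; keep [-1.75, -1.5]
t = -1.625 gives h = 1.261719, positive; keep [-1.75, -1.625]
t = -1.6875 gives h = 0.1313, positive; keep [-1.75, -1.6875]
t = -1.71875 gives h = -0.4692, negative; keep [-1.71875, -1.6875]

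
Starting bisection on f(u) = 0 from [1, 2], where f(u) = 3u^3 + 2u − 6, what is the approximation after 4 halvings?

1.0625

m = 1.5, f(m) = 7.125 (+); new bracket [1, 1.5]
m = 1.25, f(m) = 2.359375 (+); new bracket [1, 1.25]
m = 1.125, f(m) = 0.521484 (+); new bracket [1, 1.125]
m = 1.0625, f(m) = -0.2766 (−); new bracket [1.0625, 1.125]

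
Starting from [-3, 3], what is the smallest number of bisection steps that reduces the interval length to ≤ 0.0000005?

24

Width after n steps is 6/2^n. Need 2^n ≥ 6/0.0000005 = 12000000.
2^23 = 8388608 < 12000000 ≤ 2^24 = 16777216, so n = 24.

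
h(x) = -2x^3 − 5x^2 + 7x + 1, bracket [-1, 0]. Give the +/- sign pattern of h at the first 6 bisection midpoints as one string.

--+---

midpoint -0.5: h = -3.5 < 0 → [-0.5, 0]
midpoint -0.25: h = -1.03125 < 0 → [-0.25, 0]
midpoint -0.125: h = 0.050781 > 0 → [-0.25, -0.125]
midpoint -0.1875: h = -0.4751 < 0 → [-0.1875, -0.125]
midpoint -0.15625: h = -0.2082 < 0 → [-0.15625, -0.125]
midpoint -0.140625: h = -0.0777 < 0 → [-0.140625, -0.125]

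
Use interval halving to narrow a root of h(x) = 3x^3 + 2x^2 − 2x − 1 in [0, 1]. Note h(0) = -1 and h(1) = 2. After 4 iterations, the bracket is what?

[0.75, 0.8125]

h(0.5) = -1.125 < 0, so the root lies in [0.5, 1]
h(0.75) = -0.109375 < 0, so the root lies in [0.75, 1]
h(0.875) = 0.791016 > 0, so the root lies in [0.75, 0.875]
h(0.8125) = 0.3044 > 0, so the root lies in [0.75, 0.8125]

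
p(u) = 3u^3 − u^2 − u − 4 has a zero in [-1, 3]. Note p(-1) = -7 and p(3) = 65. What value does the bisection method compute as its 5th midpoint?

midpoint 1: p = -3 < 0 → [1, 3]
midpoint 2: p = 14 > 0 → [1, 2]
midpoint 1.5: p = 2.375 > 0 → [1, 1.5]
midpoint 1.25: p = -0.9531 < 0 → [1.25, 1.5]
midpoint 1.375: p = 0.5332 > 0 → [1.25, 1.375]

1.375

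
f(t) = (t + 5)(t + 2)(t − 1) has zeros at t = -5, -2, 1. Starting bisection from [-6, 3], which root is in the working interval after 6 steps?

midpoint -1.5: f = -4.375 < 0 → [-1.5, 3]
midpoint 0.75: f = -3.953125 < 0 → [0.75, 3]
midpoint 1.875: f = 23.310547 > 0 → [0.75, 1.875]
midpoint 1.3125: f = 6.5344 > 0 → [0.75, 1.3125]
midpoint 1.03125: f = 0.5713 > 0 → [0.75, 1.03125]
midpoint 0.890625: f = -1.8624 < 0 → [0.890625, 1.03125]

1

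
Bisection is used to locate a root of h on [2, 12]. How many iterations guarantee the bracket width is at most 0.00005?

18

Width after n steps is 10/2^n. Need 2^n ≥ 10/0.00005 = 200000.
2^17 = 131072 < 200000 ≤ 2^18 = 262144, so n = 18.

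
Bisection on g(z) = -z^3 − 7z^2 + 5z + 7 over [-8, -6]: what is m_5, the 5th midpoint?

g(-7) = -28 < 0, so the root lies in [-8, -7]
g(-7.5) = -2.375 < 0, so the root lies in [-8, -7.5]
g(-7.75) = 13.296875 > 0, so the root lies in [-7.75, -7.5]
g(-7.625) = 5.2129 > 0, so the root lies in [-7.625, -7.5]
g(-7.5625) = 1.3577 > 0, so the root lies in [-7.5625, -7.5]

-7.5625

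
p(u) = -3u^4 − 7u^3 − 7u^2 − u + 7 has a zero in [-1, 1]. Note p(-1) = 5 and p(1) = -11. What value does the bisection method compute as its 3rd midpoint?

0.75

u = 0 gives p = 7, positive; keep [0, 1]
u = 0.5 gives p = 3.6875, positive; keep [0.5, 1]
u = 0.75 gives p = -1.589844, negative; keep [0.5, 0.75]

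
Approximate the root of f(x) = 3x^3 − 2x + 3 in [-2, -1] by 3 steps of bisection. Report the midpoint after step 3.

-1.125

m = -1.5, f(m) = -4.125 (−); new bracket [-1.5, -1]
m = -1.25, f(m) = -0.359375 (−); new bracket [-1.25, -1]
m = -1.125, f(m) = 0.978516 (+); new bracket [-1.25, -1.125]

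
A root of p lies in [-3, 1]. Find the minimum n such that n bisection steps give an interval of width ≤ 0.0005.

13

Width after n steps is 4/2^n. Need 2^n ≥ 4/0.0005 = 8000.
2^12 = 4096 < 8000 ≤ 2^13 = 8192, so n = 13.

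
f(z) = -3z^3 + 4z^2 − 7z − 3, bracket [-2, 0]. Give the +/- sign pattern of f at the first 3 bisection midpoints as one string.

++-

m = -1, f(m) = 11 (+); new bracket [-1, 0]
m = -0.5, f(m) = 1.875 (+); new bracket [-0.5, 0]
m = -0.25, f(m) = -0.953125 (−); new bracket [-0.5, -0.25]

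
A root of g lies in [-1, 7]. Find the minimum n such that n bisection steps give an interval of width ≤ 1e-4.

Width after n steps is 8/2^n. Need 2^n ≥ 8/1e-4 = 80000.
2^16 = 65536 < 80000 ≤ 2^17 = 131072, so n = 17.

17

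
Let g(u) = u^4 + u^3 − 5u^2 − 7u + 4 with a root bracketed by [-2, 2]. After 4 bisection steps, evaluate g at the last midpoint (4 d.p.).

1.9570

u = 0 gives g = 4, positive; keep [0, 2]
u = 1 gives g = -6, negative; keep [0, 1]
u = 0.5 gives g = -0.5625, negative; keep [0, 0.5]
u = 0.25 gives g = 1.957, positive; keep [0.25, 0.5]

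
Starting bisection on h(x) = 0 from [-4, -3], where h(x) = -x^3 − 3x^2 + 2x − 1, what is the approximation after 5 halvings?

m = -3.5, h(m) = -1.875 (−); new bracket [-4, -3.5]
m = -3.75, h(m) = 2.046875 (+); new bracket [-3.75, -3.5]
m = -3.625, h(m) = -0.037109 (−); new bracket [-3.75, -3.625]
m = -3.6875, h(m) = 0.9734 (+); new bracket [-3.6875, -3.625]
m = -3.65625, h(m) = 0.4604 (+); new bracket [-3.65625, -3.625]

-3.65625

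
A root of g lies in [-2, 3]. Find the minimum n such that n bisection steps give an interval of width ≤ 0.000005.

Width after n steps is 5/2^n. Need 2^n ≥ 5/0.000005 = 1000000.
2^19 = 524288 < 1000000 ≤ 2^20 = 1048576, so n = 20.

20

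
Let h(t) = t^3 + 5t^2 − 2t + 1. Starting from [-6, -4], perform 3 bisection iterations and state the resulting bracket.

[-5.5, -5.25]

h(-5) = 11 > 0, so the root lies in [-6, -5]
h(-5.5) = -3.125 < 0, so the root lies in [-5.5, -5]
h(-5.25) = 4.609375 > 0, so the root lies in [-5.5, -5.25]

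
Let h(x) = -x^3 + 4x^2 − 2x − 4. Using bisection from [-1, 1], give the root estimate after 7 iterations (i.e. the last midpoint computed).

-0.734375

x = 0 gives h = -4, negative; keep [-1, 0]
x = -0.5 gives h = -1.875, negative; keep [-1, -0.5]
x = -0.75 gives h = 0.171875, positive; keep [-0.75, -0.5]
x = -0.625 gives h = -0.9434, negative; keep [-0.75, -0.625]
x = -0.6875 gives h = -0.4094, negative; keep [-0.75, -0.6875]
x = -0.71875 gives h = -0.1248, negative; keep [-0.75, -0.71875]
x = -0.734375 gives h = 0.022, positive; keep [-0.734375, -0.71875]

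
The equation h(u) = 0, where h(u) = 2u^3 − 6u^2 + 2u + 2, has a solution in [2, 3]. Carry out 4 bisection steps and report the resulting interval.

u = 2.5 gives h = 0.75, positive; keep [2, 2.5]
u = 2.25 gives h = -1.09375, negative; keep [2.25, 2.5]
u = 2.375 gives h = -0.300781, negative; keep [2.375, 2.5]
u = 2.4375 gives h = 0.1909, positive; keep [2.375, 2.4375]

[2.375, 2.4375]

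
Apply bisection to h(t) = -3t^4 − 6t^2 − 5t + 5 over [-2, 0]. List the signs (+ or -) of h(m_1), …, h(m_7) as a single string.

+----++

m = -1, h(m) = 1 (+); new bracket [-2, -1]
m = -1.5, h(m) = -16.1875 (−); new bracket [-1.5, -1]
m = -1.25, h(m) = -5.449219 (−); new bracket [-1.25, -1]
m = -1.125, h(m) = -1.7742 (−); new bracket [-1.125, -1]
m = -1.0625, h(m) = -0.2842 (−); new bracket [-1.0625, -1]
m = -1.03125, h(m) = 0.3824 (+); new bracket [-1.0625, -1.03125]
m = -1.046875, h(m) = 0.0554 (+); new bracket [-1.0625, -1.046875]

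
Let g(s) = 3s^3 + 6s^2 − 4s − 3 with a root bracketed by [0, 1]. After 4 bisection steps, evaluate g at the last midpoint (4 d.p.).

-0.6799

s = 0.5 gives g = -3.125, negative; keep [0.5, 1]
s = 0.75 gives g = -1.359375, negative; keep [0.75, 1]
s = 0.875 gives g = 0.103516, positive; keep [0.75, 0.875]
s = 0.8125 gives g = -0.6799, negative; keep [0.8125, 0.875]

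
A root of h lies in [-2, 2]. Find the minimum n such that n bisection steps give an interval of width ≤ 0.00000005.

Width after n steps is 4/2^n. Need 2^n ≥ 4/0.00000005 = 80000000.
2^26 = 67108864 < 80000000 ≤ 2^27 = 134217728, so n = 27.

27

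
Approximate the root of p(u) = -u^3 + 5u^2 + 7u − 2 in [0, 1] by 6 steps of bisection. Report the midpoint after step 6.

p(0.5) = 2.625 > 0, so the root lies in [0, 0.5]
p(0.25) = 0.046875 > 0, so the root lies in [0, 0.25]
p(0.125) = -1.048828 < 0, so the root lies in [0.125, 0.25]
p(0.1875) = -0.5183 < 0, so the root lies in [0.1875, 0.25]
p(0.21875) = -0.24 < 0, so the root lies in [0.21875, 0.25]
p(0.234375) = -0.0976 < 0, so the root lies in [0.234375, 0.25]

0.234375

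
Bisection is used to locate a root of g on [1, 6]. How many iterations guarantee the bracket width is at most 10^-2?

9

Width after n steps is 5/2^n. Need 2^n ≥ 5/10^-2 = 500.
2^8 = 256 < 500 ≤ 2^9 = 512, so n = 9.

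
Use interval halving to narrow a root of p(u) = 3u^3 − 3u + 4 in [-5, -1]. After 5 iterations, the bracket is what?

[-1.5, -1.375]

u = -3 gives p = -68, negative; keep [-3, -1]
u = -2 gives p = -14, negative; keep [-2, -1]
u = -1.5 gives p = -1.625, negative; keep [-1.5, -1]
u = -1.25 gives p = 1.8906, positive; keep [-1.5, -1.25]
u = -1.375 gives p = 0.3262, positive; keep [-1.5, -1.375]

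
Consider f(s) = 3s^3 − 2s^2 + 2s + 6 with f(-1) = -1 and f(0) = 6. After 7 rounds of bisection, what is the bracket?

m = -0.5, f(m) = 4.125 (+); new bracket [-1, -0.5]
m = -0.75, f(m) = 2.109375 (+); new bracket [-1, -0.75]
m = -0.875, f(m) = 0.708984 (+); new bracket [-1, -0.875]
m = -0.9375, f(m) = -0.1047 (−); new bracket [-0.9375, -0.875]
m = -0.90625, f(m) = 0.312 (+); new bracket [-0.9375, -0.90625]
m = -0.921875, f(m) = 0.1062 (+); new bracket [-0.9375, -0.921875]
m = -0.9296875, f(m) = 0.0013 (+); new bracket [-0.9375, -0.9296875]

[-0.9375, -0.9296875]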